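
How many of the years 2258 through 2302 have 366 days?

Years divisible by 4 in [2258, 2302]: 2260, 2264, 2268, 2272, 2276, 2280, 2284, 2288, 2292, 2296, 2300.
Of these, 2300 is divisible by 100 but not 400, so not leap.
Leap years: 11 − 1 = 10.

10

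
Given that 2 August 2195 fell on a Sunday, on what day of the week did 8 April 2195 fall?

Count forward from the earlier date (April 8, 2195) to the later (August 2, 2195):
April 2195: 30 − 8 = 22 days remain.
Then May (31), June (30), July (31): 31 + 30 + 31 = 92 days.
August 1–2, 2195: 2 days.
Total: 22 + 92 + 2 = 116 days.
116 mod 7 = 4, so 4 days before Sunday is Wednesday.

Wednesday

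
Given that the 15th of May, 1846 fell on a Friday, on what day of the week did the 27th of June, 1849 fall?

Day-of-year of May 15, 1846: 135.
Day-of-year of June 27, 1849: 178.
1846 has 365 days, so 365 − 135 = 230 days remain in 1846.
Full years: 1847: 365; 1848: 366. Sum = 731.
Total: 230 + 731 + 178 = 1139 days.
1139 mod 7 = 5, so 5 days after Friday is Wednesday.

Wednesday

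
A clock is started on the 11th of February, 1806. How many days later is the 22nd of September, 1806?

February 1806: 28 − 11 = 17 days remain (1806 is not a leap year, so February has 28 days).
Then March (31), April (30), May (31), June (30), July (31), August (31): 31 + 30 + 31 + 30 + 31 + 31 = 184 days.
September 1–22, 1806: 22 days.
Total: 17 + 184 + 22 = 223 days.

223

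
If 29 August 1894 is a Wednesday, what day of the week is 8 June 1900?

Friday

August 29, 1894 → August 29, 1895: 365 days.
August 29, 1895 → August 29, 1896: 366 days (1896 is a leap year).
August 29, 1896 → August 29, 1897: 365 days.
August 29, 1897 → August 29, 1898: 365 days.
August 29, 1898 → August 29, 1899: 365 days.
August 1899: 31 − 29 = 2 days remain.
Then 9 full months totalling 273 days.
June 1–8, 1900: 8 days.
Residual: 283 days.
Total: 2109 days.
2109 mod 7 = 2, so 2 days after Wednesday is Friday.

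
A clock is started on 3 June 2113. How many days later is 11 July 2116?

1134

Day-of-year of June 3, 2113: 154.
Day-of-year of July 11, 2116: 193.
2113 has 365 days, so 365 − 154 = 211 days remain in 2113.
Full years: 2114: 365; 2115: 365. Sum = 730.
Total: 211 + 730 + 193 = 1134 days.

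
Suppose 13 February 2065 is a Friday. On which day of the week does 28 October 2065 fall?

February 2065: 28 − 13 = 15 days remain (2065 is not a leap year, so February has 28 days).
Then March (31), April (30), May (31), June (30), July (31), August (31), September (30): 31 + 30 + 31 + 30 + 31 + 31 + 30 = 214 days.
October 1–28, 2065: 28 days.
Total: 15 + 214 + 28 = 257 days.
257 mod 7 = 5, so 5 days after Friday is Wednesday.

Wednesday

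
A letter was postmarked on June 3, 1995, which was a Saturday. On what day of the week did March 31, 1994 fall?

Thursday

Count forward from the earlier date (March 31, 1994) to the later (June 3, 1995):
March 1994: 31 − 31 = 0 days remain.
Then 14 full months totalling 426 days.
June 1–3, 1995: 3 days.
Total: 0 + 426 + 3 = 429 days.
429 mod 7 = 2, so 2 days before Saturday is Thursday.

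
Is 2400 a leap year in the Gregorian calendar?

Yes

2400 is a leap year (divisible by 400).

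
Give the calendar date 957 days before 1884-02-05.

1881-06-23

Count 957 days before February 5, 1884:
Day-of-year of June 23, 1881: 174.
Day-of-year of February 5, 1884: 36.
1881 has 365 days, so 365 − 174 = 191 days remain in 1881.
Full years: 1882: 365; 1883: 365. Sum = 730.
Total: 191 + 730 + 36 = 957 days.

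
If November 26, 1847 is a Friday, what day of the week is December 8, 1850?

Sunday

November 26, 1847 → November 26, 1848: 366 days (1848 is a leap year).
November 26, 1848 → November 26, 1849: 365 days.
November 26, 1849 → November 26, 1850: 365 days.
November 1850: 30 − 26 = 4 days remain.
December 1–8, 1850: 8 days.
Residual: 12 days.
Total: 1108 days.
1108 mod 7 = 2, so 2 days after Friday is Sunday.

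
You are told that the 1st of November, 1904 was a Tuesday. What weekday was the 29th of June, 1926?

Tuesday

From November 1, 1904 to November 1, 1925: 21 years, of which 5 contain a Feb 29 — 16×365 + 5×366 = 7670 days.
November 1925: 30 − 1 = 29 days remain.
Then December (31), January (31), February 1926 (28), March (31), April (30), May (31): 31 + 31 + 28 + 31 + 30 + 31 = 182 days.
June 1–29, 1926: 29 days.
Residual: 240 days.
Total: 7910 days.
7910 is a multiple of 7, so the 29th of June, 1926 falls on the same weekday: Tuesday.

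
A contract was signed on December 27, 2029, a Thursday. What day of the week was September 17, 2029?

Monday

Count forward from the earlier date (September 17, 2029) to the later (December 27, 2029):
September 2029: 30 − 17 = 13 days remain.
Then October (31), November (30): 31 + 30 = 61 days.
December 1–27, 2029: 27 days.
Total: 13 + 61 + 27 = 101 days.
101 mod 7 = 3, so 3 days before Thursday is Monday.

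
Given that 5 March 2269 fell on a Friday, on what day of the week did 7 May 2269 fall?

March 2269: 31 − 5 = 26 days remain.
Then April (30): 30 days.
May 1–7, 2269: 7 days.
Total: 26 + 30 + 7 = 63 days.
63 is a multiple of 7, so 7 May 2269 falls on the same weekday: Friday.

Friday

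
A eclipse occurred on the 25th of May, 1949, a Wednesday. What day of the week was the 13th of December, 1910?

Count forward from the earlier date (December 13, 1910) to the later (May 25, 1949):
From December 13, 1910 to December 13, 1948: 38 years, of which 10 contain a Feb 29 — 28×365 + 10×366 = 13880 days.
December 1948: 31 − 13 = 18 days remain.
Then January (31), February 1949 (28), March (31), April (30): 31 + 28 + 31 + 30 = 120 days.
May 1–25, 1949: 25 days.
Residual: 163 days.
Total: 14043 days.
14043 mod 7 = 1, so 1 day before Wednesday is Tuesday.

Tuesday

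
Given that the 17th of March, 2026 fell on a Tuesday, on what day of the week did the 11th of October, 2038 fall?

Day-of-year of March 17, 2026: 76.
Day-of-year of October 11, 2038: 284.
2026 has 365 days, so 365 − 76 = 289 days remain in 2026.
Full years 2027–2037: 8 common + 3 leap = 8×365 + 3×366 = 4018 days.
Total: 289 + 4018 + 284 = 4591 days.
4591 mod 7 = 6, so 6 days after Tuesday is Monday.

Monday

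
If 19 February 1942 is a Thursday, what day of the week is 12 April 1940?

Count forward from the earlier date (April 12, 1940) to the later (February 19, 1942):
Day-of-year of April 12, 1940: 103.
Day-of-year of February 19, 1942: 50.
1940 has 366 days, so 366 − 103 = 263 days remain in 1940.
Full years: 1941: 365. Sum = 365.
Total: 263 + 365 + 50 = 678 days.
678 mod 7 = 6, so 6 days before Thursday is Friday.

Friday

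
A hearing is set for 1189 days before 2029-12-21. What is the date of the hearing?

2026-09-19

Count 1189 days before December 21, 2029:
September 19, 2026 → September 19, 2027: 365 days.
September 19, 2027 → September 19, 2028: 366 days (2028 is a leap year).
September 19, 2028 → September 19, 2029: 365 days.
September 2029: 30 − 19 = 11 days remain.
Then October (31), November (30): 31 + 30 = 61 days.
December 1–21, 2029: 21 days.
Residual: 93 days.
Total: 1189 days.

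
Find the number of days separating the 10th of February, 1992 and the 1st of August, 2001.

3460

Day-of-year of February 10, 1992: 41.
Day-of-year of August 1, 2001: 213.
1992 has 366 days, so 366 − 41 = 325 days remain in 1992.
Full years 1993–2000: 6 common + 2 leap = 6×365 + 2×366 = 2922 days.
Total: 325 + 2922 + 213 = 3460 days.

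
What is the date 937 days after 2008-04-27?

2010-11-20

Count 937 days after April 27, 2008:
April 27, 2008 → April 27, 2009: 365 days.
April 27, 2009 → April 27, 2010: 365 days.
April 2010: 30 − 27 = 3 days remain.
Then May (31), June (30), July (31), August (31), September (30), October (31): 31 + 30 + 31 + 31 + 30 + 31 = 184 days.
November 1–20, 2010: 20 days.
Residual: 207 days.
Total: 937 days.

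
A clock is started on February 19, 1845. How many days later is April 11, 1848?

Day-of-year of February 19, 1845: 50.
Day-of-year of April 11, 1848: 102.
1845 has 365 days, so 365 − 50 = 315 days remain in 1845.
Full years: 1846: 365; 1847: 365. Sum = 730.
Total: 315 + 730 + 102 = 1147 days.

1147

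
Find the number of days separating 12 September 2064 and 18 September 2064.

6

Within September 2064: 18 − 12 = 6 days.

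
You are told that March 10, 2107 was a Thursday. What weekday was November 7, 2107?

March 2107: 31 − 10 = 21 days remain.
Then April (30), May (31), June (30), July (31), August (31), September (30), October (31): 30 + 31 + 30 + 31 + 31 + 30 + 31 = 214 days.
November 1–7, 2107: 7 days.
Total: 21 + 214 + 7 = 242 days.
242 mod 7 = 4, so 4 days after Thursday is Monday.

Monday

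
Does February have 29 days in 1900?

No

1900 is not a leap year (divisible by 100 but not 400).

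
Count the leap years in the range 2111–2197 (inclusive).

22

Years divisible by 4: 2112, 2116, …, 2196 — 22 in all.
No century exceptions apply. Count: 22.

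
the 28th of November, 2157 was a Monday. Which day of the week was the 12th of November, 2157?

Count forward from the earlier date (November 12, 2157) to the later (November 28, 2157):
Within November 2157: 28 − 12 = 16 days.
16 mod 7 = 2, so 2 days before Monday is Saturday.

Saturday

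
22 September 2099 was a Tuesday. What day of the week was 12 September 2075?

Thursday

Count forward from the earlier date (September 12, 2075) to the later (September 22, 2099):
Day-of-year of September 12, 2075: 255.
Day-of-year of September 22, 2099: 265.
2075 has 365 days, so 365 − 255 = 110 days remain in 2075.
Full years 2076–2098: 17 common + 6 leap = 17×365 + 6×366 = 8401 days.
Total: 110 + 8401 + 265 = 8776 days.
8776 mod 7 = 5, so 5 days before Tuesday is Thursday.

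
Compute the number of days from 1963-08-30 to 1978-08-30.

5479

From August 30, 1963 to August 30, 1978: 15 years, of which 4 contain a Feb 29 — 11×365 + 4×366 = 5479 days.
Total: 5479 days.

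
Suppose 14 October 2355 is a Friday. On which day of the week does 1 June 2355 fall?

Count forward from the earlier date (June 1, 2355) to the later (October 14, 2355):
June 2355: 30 − 1 = 29 days remain.
Then July (31), August (31), September (30): 31 + 31 + 30 = 92 days.
October 1–14, 2355: 14 days.
Total: 29 + 92 + 14 = 135 days.
135 mod 7 = 2, so 2 days before Friday is Wednesday.

Wednesday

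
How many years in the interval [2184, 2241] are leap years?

14

Years divisible by 4: 2184, 2188, …, 2240 — 15 in all.
Of these, 2200 is divisible by 100 but not 400, so not leap.
Leap years: 15 − 1 = 14.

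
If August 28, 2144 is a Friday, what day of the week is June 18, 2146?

Saturday

Day-of-year of August 28, 2144: 241.
Day-of-year of June 18, 2146: 169.
2144 has 366 days, so 366 − 241 = 125 days remain in 2144.
Full years: 2145: 365. Sum = 365.
Total: 125 + 365 + 169 = 659 days.
659 mod 7 = 1, so 1 day after Friday is Saturday.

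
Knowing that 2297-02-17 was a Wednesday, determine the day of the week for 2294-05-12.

Count forward from the earlier date (May 12, 2294) to the later (February 17, 2297):
May 12, 2294 → May 12, 2295: 365 days.
May 12, 2295 → May 12, 2296: 366 days (2296 is a leap year).
May 2296: 31 − 12 = 19 days remain.
Then June (30), July (31), August (31), September (30), October (31), November (30), December (31), January (31): 30 + 31 + 31 + 30 + 31 + 30 + 31 + 31 = 245 days.
February 1–17, 2297: 17 days (2297 is not a leap year).
Residual: 281 days.
Total: 1012 days.
1012 mod 7 = 4, so 4 days before Wednesday is Saturday.

Saturday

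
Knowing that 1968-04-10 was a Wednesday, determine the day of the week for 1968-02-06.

Tuesday

Count forward from the earlier date (February 6, 1968) to the later (April 10, 1968):
February 1968: 29 − 6 = 23 days remain (1968 is a leap year, so February has 29 days).
Then March (31): 31 days.
April 1–10, 1968: 10 days.
Total: 23 + 31 + 10 = 64 days.
64 mod 7 = 1, so 1 day before Wednesday is Tuesday.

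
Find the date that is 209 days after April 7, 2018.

November 2, 2018

Count 209 days after April 7, 2018:
April 2018: 30 − 7 = 23 days remain.
Then May (31), June (30), July (31), August (31), September (30), October (31): 31 + 30 + 31 + 31 + 30 + 31 = 184 days.
November 1–2, 2018: 2 days.
Total: 23 + 184 + 2 = 209 days.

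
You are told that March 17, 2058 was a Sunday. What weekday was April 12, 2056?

Count forward from the earlier date (April 12, 2056) to the later (March 17, 2058):
Day-of-year of April 12, 2056: 103.
Day-of-year of March 17, 2058: 76.
2056 has 366 days, so 366 − 103 = 263 days remain in 2056.
Full years: 2057: 365. Sum = 365.
Total: 263 + 365 + 76 = 704 days.
704 mod 7 = 4, so 4 days before Sunday is Wednesday.

Wednesday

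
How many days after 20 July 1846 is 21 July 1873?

From July 20, 1846 to July 20, 1873: 27 years, of which 7 contain a Feb 29 — 20×365 + 7×366 = 9862 days.
Within July 1873: 21 − 20 = 1 day.
Total: 9863 days.

9863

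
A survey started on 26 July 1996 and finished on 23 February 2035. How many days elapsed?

Day-of-year of July 26, 1996: 208.
Day-of-year of February 23, 2035: 54.
1996 has 366 days, so 366 − 208 = 158 days remain in 1996.
Full years 1997–2034: 29 common + 9 leap = 29×365 + 9×366 = 13879 days.
Total: 158 + 13879 + 54 = 14091 days.

14091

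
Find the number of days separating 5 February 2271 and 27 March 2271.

February 2271: 28 − 5 = 23 days remain (2271 is not a leap year, so February has 28 days).
March 1–27, 2271: 27 days.
Total: 23 + 27 = 50 days.

50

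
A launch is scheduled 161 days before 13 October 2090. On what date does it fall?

5 May 2090

Count 161 days before October 13, 2090:
May 2090: 31 − 5 = 26 days remain.
Then June (30), July (31), August (31), September (30): 30 + 31 + 31 + 30 = 122 days.
October 1–13, 2090: 13 days.
Total: 26 + 122 + 13 = 161 days.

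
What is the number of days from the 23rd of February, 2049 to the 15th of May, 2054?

1907

February 23, 2049 → February 23, 2050: 365 days.
February 23, 2050 → February 23, 2051: 365 days.
February 23, 2051 → February 23, 2052: 365 days.
February 23, 2052 → February 23, 2053: 366 days (2052 is a leap year).
February 23, 2053 → February 23, 2054: 365 days.
February 2054: 28 − 23 = 5 days remain (2054 is not a leap year, so February has 28 days).
Then March (31), April (30): 31 + 30 = 61 days.
May 1–15, 2054: 15 days.
Residual: 81 days.
Total: 1907 days.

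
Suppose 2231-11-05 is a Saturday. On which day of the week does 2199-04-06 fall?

Count forward from the earlier date (April 6, 2199) to the later (November 5, 2231):
From April 6, 2199 to April 6, 2231: 32 years, of which 7 contain a Feb 29 — 25×365 + 7×366 = 11687 days.
(2200 is not a leap year (divisible by 100 but not 400).)
April 2231: 30 − 6 = 24 days remain.
Then May (31), June (30), July (31), August (31), September (30), October (31): 31 + 30 + 31 + 31 + 30 + 31 = 184 days.
November 1–5, 2231: 5 days.
Residual: 213 days.
Total: 11900 days.
11900 is a multiple of 7, so 2199-04-06 falls on the same weekday: Saturday.

Saturday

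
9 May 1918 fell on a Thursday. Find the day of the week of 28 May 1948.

Day-of-year of May 9, 1918: 129.
Day-of-year of May 28, 1948: 149.
1918 has 365 days, so 365 − 129 = 236 days remain in 1918.
Full years 1919–1947: 22 common + 7 leap = 22×365 + 7×366 = 10592 days.
Total: 236 + 10592 + 149 = 10977 days.
10977 mod 7 = 1, so 1 day after Thursday is Friday.

Friday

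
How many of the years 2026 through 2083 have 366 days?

14

Years divisible by 4: 2028, 2032, …, 2080 — 14 in all.
No century exceptions apply. Count: 14.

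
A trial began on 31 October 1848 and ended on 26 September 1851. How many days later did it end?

1060

Day-of-year of October 31, 1848: 305.
Day-of-year of September 26, 1851: 269.
1848 has 366 days, so 366 − 305 = 61 days remain in 1848.
Full years: 1849: 365; 1850: 365. Sum = 730.
Total: 61 + 730 + 269 = 1060 days.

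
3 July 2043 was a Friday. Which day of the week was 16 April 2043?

Thursday

Count forward from the earlier date (April 16, 2043) to the later (July 3, 2043):
April 2043: 30 − 16 = 14 days remain.
Then May (31), June (30): 31 + 30 = 61 days.
July 1–3, 2043: 3 days.
Total: 14 + 61 + 3 = 78 days.
78 mod 7 = 1, so 1 day before Friday is Thursday.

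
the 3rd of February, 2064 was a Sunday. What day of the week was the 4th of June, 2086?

Tuesday

From February 3, 2064 to February 3, 2086: 22 years, of which 6 contain a Feb 29 — 16×365 + 6×366 = 8036 days.
February 2086: 28 − 3 = 25 days remain (2086 is not a leap year, so February has 28 days).
Then March (31), April (30), May (31): 31 + 30 + 31 = 92 days.
June 1–4, 2086: 4 days.
Residual: 121 days.
Total: 8157 days.
8157 mod 7 = 2, so 2 days after Sunday is Tuesday.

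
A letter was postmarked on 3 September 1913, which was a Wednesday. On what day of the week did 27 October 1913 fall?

Monday

September 1913: 30 − 3 = 27 days remain.
October 1–27, 1913: 27 days.
Total: 27 + 27 = 54 days.
54 mod 7 = 5, so 5 days after Wednesday is Monday.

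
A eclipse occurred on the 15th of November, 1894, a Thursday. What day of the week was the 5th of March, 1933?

Sunday

Day-of-year of November 15, 1894: 319.
Day-of-year of March 5, 1933: 64.
1894 has 365 days, so 365 − 319 = 46 days remain in 1894.
Full years 1895–1932: 29 common + 9 leap = 29×365 + 9×366 = 13879 days.
Total: 46 + 13879 + 64 = 13989 days.
13989 mod 7 = 3, so 3 days after Thursday is Sunday.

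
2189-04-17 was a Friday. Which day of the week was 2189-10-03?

Saturday

April 2189: 30 − 17 = 13 days remain.
Then May (31), June (30), July (31), August (31), September (30): 31 + 30 + 31 + 31 + 30 = 153 days.
October 1–3, 2189: 3 days.
Total: 13 + 153 + 3 = 169 days.
169 mod 7 = 1, so 1 day after Friday is Saturday.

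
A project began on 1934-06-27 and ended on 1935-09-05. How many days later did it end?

435

Day-of-year of June 27, 1934: 178.
Day-of-year of September 5, 1935: 248.
1934 has 365 days, so 365 − 178 = 187 days remain in 1934.
Total: 187 + 248 = 435 days.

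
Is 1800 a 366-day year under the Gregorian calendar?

No

1800 is not a leap year (divisible by 100 but not 400).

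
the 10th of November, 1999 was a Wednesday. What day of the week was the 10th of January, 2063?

Day-of-year of November 10, 1999: 314.
Day-of-year of January 10, 2063: 10.
1999 has 365 days, so 365 − 314 = 51 days remain in 1999.
Full years 2000–2062: 47 common + 16 leap = 47×365 + 16×366 = 23011 days.
Total: 51 + 23011 + 10 = 23072 days.
23072 is a multiple of 7, so the 10th of January, 2063 falls on the same weekday: Wednesday.

Wednesday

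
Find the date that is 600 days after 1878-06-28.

1880-02-18

Count 600 days after June 28, 1878:
June 28, 1878 → June 28, 1879: 365 days.
June 1879: 30 − 28 = 2 days remain.
Then July (31), August (31), September (30), October (31), November (30), December (31), January (31): 31 + 31 + 30 + 31 + 30 + 31 + 31 = 215 days.
February 1–18, 1880: 18 days (1880 is a leap year).
Residual: 235 days.
Total: 600 days.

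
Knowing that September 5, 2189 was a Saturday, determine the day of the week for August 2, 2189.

Count forward from the earlier date (August 2, 2189) to the later (September 5, 2189):
August 2189: 31 − 2 = 29 days remain.
September 1–5, 2189: 5 days.
Total: 29 + 5 = 34 days.
34 mod 7 = 6, so 6 days before Saturday is Sunday.

Sunday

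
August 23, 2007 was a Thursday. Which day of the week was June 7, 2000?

Count forward from the earlier date (June 7, 2000) to the later (August 23, 2007):
Day-of-year of June 7, 2000: 159.
Day-of-year of August 23, 2007: 235.
2000 has 366 days, so 366 − 159 = 207 days remain in 2000.
Full years: 2001: 365; 2002: 365; 2003: 365; 2004: 366; 2005: 365; 2006: 365. Sum = 2191.
Total: 207 + 2191 + 235 = 2633 days.
2633 mod 7 = 1, so 1 day before Thursday is Wednesday.

Wednesday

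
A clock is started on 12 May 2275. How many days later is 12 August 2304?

10684

Day-of-year of May 12, 2275: 132.
Day-of-year of August 12, 2304: 225.
2275 has 365 days, so 365 − 132 = 233 days remain in 2275.
Full years 2276–2303: 22 common + 6 leap = 22×365 + 6×366 = 10226 days.
Total: 233 + 10226 + 225 = 10684 days.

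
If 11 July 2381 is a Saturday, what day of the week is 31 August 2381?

July 2381: 31 − 11 = 20 days remain.
August 1–31, 2381: 31 days.
Total: 20 + 31 = 51 days.
51 mod 7 = 2, so 2 days after Saturday is Monday.

Monday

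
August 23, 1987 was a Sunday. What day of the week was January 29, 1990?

August 23, 1987 → August 23, 1988: 366 days (1988 is a leap year).
August 23, 1988 → August 23, 1989: 365 days.
August 1989: 31 − 23 = 8 days remain.
Then September (30), October (31), November (30), December (31): 30 + 31 + 30 + 31 = 122 days.
January 1–29, 1990: 29 days.
Residual: 159 days.
Total: 890 days.
890 mod 7 = 1, so 1 day after Sunday is Monday.

Monday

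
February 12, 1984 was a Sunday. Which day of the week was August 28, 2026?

Friday

Day-of-year of February 12, 1984: 43.
Day-of-year of August 28, 2026: 240.
1984 has 366 days, so 366 − 43 = 323 days remain in 1984.
Full years 1985–2025: 31 common + 10 leap = 31×365 + 10×366 = 14975 days.
Total: 323 + 14975 + 240 = 15538 days.
15538 mod 7 = 5, so 5 days after Sunday is Friday.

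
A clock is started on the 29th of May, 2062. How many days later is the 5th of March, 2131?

Day-of-year of May 29, 2062: 149.
Day-of-year of March 5, 2131: 64.
2062 has 365 days, so 365 − 149 = 216 days remain in 2062.
Full years 2063–2130: 52 common + 16 leap = 52×365 + 16×366 = 24836 days.
Total: 216 + 24836 + 64 = 25116 days.

25116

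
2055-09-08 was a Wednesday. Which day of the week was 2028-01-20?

Thursday

Count forward from the earlier date (January 20, 2028) to the later (September 8, 2055):
Day-of-year of January 20, 2028: 20.
Day-of-year of September 8, 2055: 251.
2028 has 366 days, so 366 − 20 = 346 days remain in 2028.
Full years 2029–2054: 20 common + 6 leap = 20×365 + 6×366 = 9496 days.
Total: 346 + 9496 + 251 = 10093 days.
10093 mod 7 = 6, so 6 days before Wednesday is Thursday.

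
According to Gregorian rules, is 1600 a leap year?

1600 is a leap year (divisible by 400).

Yes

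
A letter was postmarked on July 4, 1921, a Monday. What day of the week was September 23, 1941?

From July 4, 1921 to July 4, 1941: 20 years, of which 5 contain a Feb 29 — 15×365 + 5×366 = 7305 days.
July 1941: 31 − 4 = 27 days remain.
Then August (31): 31 days.
September 1–23, 1941: 23 days.
Residual: 81 days.
Total: 7386 days.
7386 mod 7 = 1, so 1 day after Monday is Tuesday.

Tuesday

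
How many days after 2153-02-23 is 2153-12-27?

February 2153: 28 − 23 = 5 days remain (2153 is not a leap year, so February has 28 days).
Then 9 full months totalling 275 days.
December 1–27, 2153: 27 days.
Total: 5 + 275 + 27 = 307 days.

307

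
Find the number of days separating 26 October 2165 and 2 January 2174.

Day-of-year of October 26, 2165: 299.
Day-of-year of January 2, 2174: 2.
2165 has 365 days, so 365 − 299 = 66 days remain in 2165.
Full years 2166–2173: 6 common + 2 leap = 6×365 + 2×366 = 2922 days.
Total: 66 + 2922 + 2 = 2990 days.

2990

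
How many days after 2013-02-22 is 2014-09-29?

February 2013: 28 − 22 = 6 days remain (2013 is not a leap year, so February has 28 days).
Then 18 full months totalling 549 days.
September 1–29, 2014: 29 days.
Total: 6 + 549 + 29 = 584 days.

584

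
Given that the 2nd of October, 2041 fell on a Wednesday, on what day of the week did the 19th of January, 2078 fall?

Wednesday

Day-of-year of October 2, 2041: 275.
Day-of-year of January 19, 2078: 19.
2041 has 365 days, so 365 − 275 = 90 days remain in 2041.
Full years 2042–2077: 27 common + 9 leap = 27×365 + 9×366 = 13149 days.
Total: 90 + 13149 + 19 = 13258 days.
13258 is a multiple of 7, so the 19th of January, 2078 falls on the same weekday: Wednesday.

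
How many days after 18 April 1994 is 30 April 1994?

12

Within April 1994: 30 − 18 = 12 days.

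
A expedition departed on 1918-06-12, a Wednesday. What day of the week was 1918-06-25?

Tuesday

Within June 1918: 25 − 12 = 13 days.
13 mod 7 = 6, so 6 days after Wednesday is Tuesday.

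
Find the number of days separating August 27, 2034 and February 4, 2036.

526

August 2034: 31 − 27 = 4 days remain.
Then 17 full months totalling 518 days.
February 1–4, 2036: 4 days (2036 is a leap year).
Total: 4 + 518 + 4 = 526 days.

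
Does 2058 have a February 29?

2058 is not a leap year.

No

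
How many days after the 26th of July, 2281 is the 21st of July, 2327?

16795

From July 26, 2281 to July 26, 2326: 45 years, of which 10 contain a Feb 29 — 35×365 + 10×366 = 16435 days.
(2300 is not a leap year (divisible by 100 but not 400).)
July 2326: 31 − 26 = 5 days remain.
Then 11 full months totalling 334 days.
July 1–21, 2327: 21 days.
Residual: 360 days.
Total: 16795 days.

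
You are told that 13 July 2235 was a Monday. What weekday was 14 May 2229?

Thursday

Count forward from the earlier date (May 14, 2229) to the later (July 13, 2235):
May 14, 2229 → May 14, 2230: 365 days.
May 14, 2230 → May 14, 2231: 365 days.
May 14, 2231 → May 14, 2232: 366 days (2232 is a leap year).
May 14, 2232 → May 14, 2233: 365 days.
May 14, 2233 → May 14, 2234: 365 days.
May 14, 2234 → May 14, 2235: 365 days.
May 2235: 31 − 14 = 17 days remain.
Then June (30): 30 days.
July 1–13, 2235: 13 days.
Residual: 60 days.
Total: 2251 days.
2251 mod 7 = 4, so 4 days before Monday is Thursday.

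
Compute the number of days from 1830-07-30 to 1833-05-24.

1029

July 30, 1830 → July 30, 1831: 365 days.
July 30, 1831 → July 30, 1832: 366 days (1832 is a leap year).
July 1832: 31 − 30 = 1 day remains.
Then 9 full months totalling 273 days.
May 1–24, 1833: 24 days.
Residual: 298 days.
Total: 1029 days.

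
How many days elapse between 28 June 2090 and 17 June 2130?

Day-of-year of June 28, 2090: 179.
Day-of-year of June 17, 2130: 168.
2090 has 365 days, so 365 − 179 = 186 days remain in 2090.
Full years 2091–2129: 30 common + 9 leap = 30×365 + 9×366 = 14244 days.
Total: 186 + 14244 + 168 = 14598 days.

14598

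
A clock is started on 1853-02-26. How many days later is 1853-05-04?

67

February 1853: 28 − 26 = 2 days remain (1853 is not a leap year, so February has 28 days).
Then March (31), April (30): 31 + 30 = 61 days.
May 1–4, 1853: 4 days.
Total: 2 + 61 + 4 = 67 days.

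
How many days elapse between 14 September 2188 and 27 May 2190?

620

Day-of-year of September 14, 2188: 258.
Day-of-year of May 27, 2190: 147.
2188 has 366 days, so 366 − 258 = 108 days remain in 2188.
Full years: 2189: 365. Sum = 365.
Total: 108 + 365 + 147 = 620 days.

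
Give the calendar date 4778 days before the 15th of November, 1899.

the 16th of October, 1886

Count 4778 days before November 15, 1899:
Day-of-year of October 16, 1886: 289.
Day-of-year of November 15, 1899: 319.
1886 has 365 days, so 365 − 289 = 76 days remain in 1886.
Full years 1887–1898: 9 common + 3 leap = 9×365 + 3×366 = 4383 days.
Total: 76 + 4383 + 319 = 4778 days.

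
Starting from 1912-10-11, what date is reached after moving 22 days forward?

1912-11-02

Count 22 days after October 11, 1912:
October 1912: 31 − 11 = 20 days remain.
November 1–2, 1912: 2 days.
Total: 20 + 2 = 22 days.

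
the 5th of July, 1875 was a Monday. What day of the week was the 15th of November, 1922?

Day-of-year of July 5, 1875: 186.
Day-of-year of November 15, 1922: 319.
1875 has 365 days, so 365 − 186 = 179 days remain in 1875.
Full years 1876–1921: 35 common + 11 leap = 35×365 + 11×366 = 16801 days.
Total: 179 + 16801 + 319 = 17299 days.
17299 mod 7 = 2, so 2 days after Monday is Wednesday.

Wednesday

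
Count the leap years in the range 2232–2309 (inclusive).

19

Years divisible by 4: 2232, 2236, …, 2308 — 20 in all.
Of these, 2300 is divisible by 100 but not 400, so not leap.
Leap years: 20 − 1 = 19.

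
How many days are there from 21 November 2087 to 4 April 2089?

500

November 21, 2087 → November 21, 2088: 366 days (2088 is a leap year).
November 2088: 30 − 21 = 9 days remain.
Then December (31), January (31), February 2089 (28), March (31): 31 + 31 + 28 + 31 = 121 days.
April 1–4, 2089: 4 days.
Residual: 134 days.
Total: 500 days.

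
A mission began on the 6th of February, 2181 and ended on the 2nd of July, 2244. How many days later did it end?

From February 6, 2181 to February 6, 2244: 63 years, of which 14 contain a Feb 29 — 49×365 + 14×366 = 23009 days.
(2200 is not a leap year (divisible by 100 but not 400).)
February 2244: 29 − 6 = 23 days remain (2244 is a leap year, so February has 29 days).
Then March (31), April (30), May (31), June (30): 31 + 30 + 31 + 30 = 122 days.
July 1–2, 2244: 2 days.
Residual: 147 days.
Total: 23156 days.

23156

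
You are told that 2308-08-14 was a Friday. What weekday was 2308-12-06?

Sunday

August 2308: 31 − 14 = 17 days remain.
Then September (30), October (31), November (30): 30 + 31 + 30 = 91 days.
December 1–6, 2308: 6 days.
Total: 17 + 91 + 6 = 114 days.
114 mod 7 = 2, so 2 days after Friday is Sunday.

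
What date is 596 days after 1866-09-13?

1868-05-01

Count 596 days after September 13, 1866:
September 13, 1866 → September 13, 1867: 365 days.
September 1867: 30 − 13 = 17 days remain.
Then October (31), November (30), December (31), January (31), February 1868 (29), March (31), April (30): 31 + 30 + 31 + 31 + 29 + 31 + 30 = 213 days.
May 1, 1868: 1 day.
Residual: 231 days.
Total: 596 days.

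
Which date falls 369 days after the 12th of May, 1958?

the 16th of May, 1959

Count 369 days after May 12, 1958:
May 1958: 31 − 12 = 19 days remain.
Then 11 full months totalling 334 days.
May 1–16, 1959: 16 days.
Total: 19 + 334 + 16 = 369 days.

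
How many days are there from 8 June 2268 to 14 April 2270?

675

June 8, 2268 → June 8, 2269: 365 days.
June 2269: 30 − 8 = 22 days remain.
Then 9 full months totalling 274 days.
April 1–14, 2270: 14 days.
Residual: 310 days.
Total: 675 days.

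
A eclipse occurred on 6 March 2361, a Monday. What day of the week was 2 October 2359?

Count forward from the earlier date (October 2, 2359) to the later (March 6, 2361):
October 2, 2359 → October 2, 2360: 366 days (2360 is a leap year).
October 2360: 31 − 2 = 29 days remain.
Then November (30), December (31), January (31), February 2361 (28): 30 + 31 + 31 + 28 = 120 days.
March 1–6, 2361: 6 days.
Residual: 155 days.
Total: 521 days.
521 mod 7 = 3, so 3 days before Monday is Friday.

Friday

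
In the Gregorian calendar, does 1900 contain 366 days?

No

1900 is not a leap year (divisible by 100 but not 400).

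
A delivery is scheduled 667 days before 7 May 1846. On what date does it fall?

9 July 1844

Count 667 days before May 7, 1846:
Day-of-year of July 9, 1844: 191.
Day-of-year of May 7, 1846: 127.
1844 has 366 days, so 366 − 191 = 175 days remain in 1844.
Full years: 1845: 365. Sum = 365.
Total: 175 + 365 + 127 = 667 days.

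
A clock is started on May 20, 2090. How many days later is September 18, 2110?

7425

From May 20, 2090 to May 20, 2110: 20 years, of which 4 contain a Feb 29 — 16×365 + 4×366 = 7304 days.
(2100 is not a leap year (divisible by 100 but not 400).)
May 2110: 31 − 20 = 11 days remain.
Then June (30), July (31), August (31): 30 + 31 + 31 = 92 days.
September 1–18, 2110: 18 days.
Residual: 121 days.
Total: 7425 days.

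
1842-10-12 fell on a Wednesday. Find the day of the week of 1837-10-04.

Wednesday

Count forward from the earlier date (October 4, 1837) to the later (October 12, 1842):
October 4, 1837 → October 4, 1838: 365 days.
October 4, 1838 → October 4, 1839: 365 days.
October 4, 1839 → October 4, 1840: 366 days (1840 is a leap year).
October 4, 1840 → October 4, 1841: 365 days.
October 4, 1841 → October 4, 1842: 365 days.
Within October 1842: 12 − 4 = 8 days.
Total: 1834 days.
1834 is a multiple of 7, so 1837-10-04 falls on the same weekday: Wednesday.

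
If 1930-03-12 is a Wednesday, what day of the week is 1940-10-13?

Sunday

From March 12, 1930 to March 12, 1940: 10 years, of which 3 contain a Feb 29 — 7×365 + 3×366 = 3653 days.
March 1940: 31 − 12 = 19 days remain.
Then April (30), May (31), June (30), July (31), August (31), September (30): 30 + 31 + 30 + 31 + 31 + 30 = 183 days.
October 1–13, 1940: 13 days.
Residual: 215 days.
Total: 3868 days.
3868 mod 7 = 4, so 4 days after Wednesday is Sunday.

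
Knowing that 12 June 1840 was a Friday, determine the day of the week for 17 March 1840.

Tuesday

Count forward from the earlier date (March 17, 1840) to the later (June 12, 1840):
March 1840: 31 − 17 = 14 days remain.
Then April (30), May (31): 30 + 31 = 61 days.
June 1–12, 1840: 12 days.
Total: 14 + 61 + 12 = 87 days.
87 mod 7 = 3, so 3 days before Friday is Tuesday.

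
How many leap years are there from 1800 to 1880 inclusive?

20

Years divisible by 4: 1800, 1804, …, 1880 — 21 in all.
Of these, 1800 is divisible by 100 but not 400, so not leap.
Leap years: 21 − 1 = 20.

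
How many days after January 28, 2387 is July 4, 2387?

157

January 2387: 31 − 28 = 3 days remain.
Then February 2387 (28), March (31), April (30), May (31), June (30): 28 + 31 + 30 + 31 + 30 = 150 days.
July 1–4, 2387: 4 days.
Total: 3 + 150 + 4 = 157 days.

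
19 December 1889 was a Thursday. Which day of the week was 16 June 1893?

Friday

December 19, 1889 → December 19, 1890: 365 days.
December 19, 1890 → December 19, 1891: 365 days.
December 19, 1891 → December 19, 1892: 366 days (1892 is a leap year).
December 1892: 31 − 19 = 12 days remain.
Then January (31), February 1893 (28), March (31), April (30), May (31): 31 + 28 + 31 + 30 + 31 = 151 days.
June 1–16, 1893: 16 days.
Residual: 179 days.
Total: 1275 days.
1275 mod 7 = 1, so 1 day after Thursday is Friday.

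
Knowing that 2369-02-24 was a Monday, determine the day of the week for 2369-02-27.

Within February 2369: 27 − 24 = 3 days.
3 mod 7 = 3, so 3 days after Monday is Thursday.

Thursday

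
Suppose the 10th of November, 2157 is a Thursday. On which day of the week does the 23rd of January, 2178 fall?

Friday

From November 10, 2157 to November 10, 2177: 20 years, of which 5 contain a Feb 29 — 15×365 + 5×366 = 7305 days.
November 2177: 30 − 10 = 20 days remain.
Then December (31): 31 days.
January 1–23, 2178: 23 days.
Residual: 74 days.
Total: 7379 days.
7379 mod 7 = 1, so 1 day after Thursday is Friday.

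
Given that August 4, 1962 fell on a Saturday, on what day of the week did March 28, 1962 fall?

Wednesday

Count forward from the earlier date (March 28, 1962) to the later (August 4, 1962):
March 1962: 31 − 28 = 3 days remain.
Then April (30), May (31), June (30), July (31): 30 + 31 + 30 + 31 = 122 days.
August 1–4, 1962: 4 days.
Total: 3 + 122 + 4 = 129 days.
129 mod 7 = 3, so 3 days before Saturday is Wednesday.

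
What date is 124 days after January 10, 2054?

May 14, 2054

Count 124 days after January 10, 2054:
January 2054: 31 − 10 = 21 days remain.
Then February 2054 (28), March (31), April (30): 28 + 31 + 30 = 89 days.
May 1–14, 2054: 14 days.
Total: 21 + 89 + 14 = 124 days.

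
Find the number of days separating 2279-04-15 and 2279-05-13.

28

April 2279: 30 − 15 = 15 days remain.
May 1–13, 2279: 13 days.
Total: 15 + 13 = 28 days.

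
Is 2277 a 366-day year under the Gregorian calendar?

No

2277 is not a leap year.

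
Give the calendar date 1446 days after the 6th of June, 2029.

the 22nd of May, 2033

Count 1446 days after June 6, 2029:
Day-of-year of June 6, 2029: 157.
Day-of-year of May 22, 2033: 142.
2029 has 365 days, so 365 − 157 = 208 days remain in 2029.
Full years: 2030: 365; 2031: 365; 2032: 366. Sum = 1096.
Total: 208 + 1096 + 142 = 1446 days.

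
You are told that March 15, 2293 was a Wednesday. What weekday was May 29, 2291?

Count forward from the earlier date (May 29, 2291) to the later (March 15, 2293):
Day-of-year of May 29, 2291: 149.
Day-of-year of March 15, 2293: 74.
2291 has 365 days, so 365 − 149 = 216 days remain in 2291.
Full years: 2292: 366. Sum = 366.
Total: 216 + 366 + 74 = 656 days.
656 mod 7 = 5, so 5 days before Wednesday is Friday.

Friday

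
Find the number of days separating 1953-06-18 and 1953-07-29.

June 1953: 30 − 18 = 12 days remain.
July 1–29, 1953: 29 days.
Total: 12 + 29 = 41 days.

41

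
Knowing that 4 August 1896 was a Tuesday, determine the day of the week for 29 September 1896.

August 1896: 31 − 4 = 27 days remain.
September 1–29, 1896: 29 days.
Total: 27 + 29 = 56 days.
56 is a multiple of 7, so 29 September 1896 falls on the same weekday: Tuesday.

Tuesday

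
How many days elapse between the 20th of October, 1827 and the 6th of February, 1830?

840

Day-of-year of October 20, 1827: 293.
Day-of-year of February 6, 1830: 37.
1827 has 365 days, so 365 − 293 = 72 days remain in 1827.
Full years: 1828: 366; 1829: 365. Sum = 731.
Total: 72 + 731 + 37 = 840 days.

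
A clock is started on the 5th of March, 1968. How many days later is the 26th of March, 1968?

Within March 1968: 26 − 5 = 21 days.

21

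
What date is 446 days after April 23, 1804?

July 13, 1805

Count 446 days after April 23, 1804:
April 1804: 30 − 23 = 7 days remain.
Then 14 full months totalling 426 days.
July 1–13, 1805: 13 days.
Total: 7 + 426 + 13 = 446 days.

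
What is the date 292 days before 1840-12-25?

1840-03-08

Count 292 days before December 25, 1840:
March 1840: 31 − 8 = 23 days remain.
Then April (30), May (31), June (30), July (31), August (31), September (30), October (31), November (30): 30 + 31 + 30 + 31 + 31 + 30 + 31 + 30 = 244 days.
December 1–25, 1840: 25 days.
Total: 23 + 244 + 25 = 292 days.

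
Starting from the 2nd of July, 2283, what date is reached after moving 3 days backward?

the 29th of June, 2283

Count 3 days before July 2, 2283:
June 2283: 30 − 29 = 1 day remains.
July 1–2, 2283: 2 days.
Total: 1 + 2 = 3 days.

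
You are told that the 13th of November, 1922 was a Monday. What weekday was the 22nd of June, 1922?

Thursday

Count forward from the earlier date (June 22, 1922) to the later (November 13, 1922):
June 1922: 30 − 22 = 8 days remain.
Then July (31), August (31), September (30), October (31): 31 + 31 + 30 + 31 = 123 days.
November 1–13, 1922: 13 days.
Total: 8 + 123 + 13 = 144 days.
144 mod 7 = 4, so 4 days before Monday is Thursday.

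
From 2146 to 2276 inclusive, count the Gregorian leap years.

Years divisible by 4: 2148, 2152, …, 2276 — 33 in all.
Of these, 2200 is divisible by 100 but not 400, so not leap.
Leap years: 33 − 1 = 32.

32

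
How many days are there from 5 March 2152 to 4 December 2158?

2465

March 5, 2152 → March 5, 2153: 365 days.
March 5, 2153 → March 5, 2154: 365 days.
March 5, 2154 → March 5, 2155: 365 days.
March 5, 2155 → March 5, 2156: 366 days (2156 is a leap year).
March 5, 2156 → March 5, 2157: 365 days.
March 5, 2157 → March 5, 2158: 365 days.
March 2158: 31 − 5 = 26 days remain.
Then April (30), May (31), June (30), July (31), August (31), September (30), October (31), November (30): 30 + 31 + 30 + 31 + 31 + 30 + 31 + 30 = 244 days.
December 1–4, 2158: 4 days.
Residual: 274 days.
Total: 2465 days.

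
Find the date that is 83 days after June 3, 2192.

August 25, 2192

Count 83 days after June 3, 2192:
June 2192: 30 − 3 = 27 days remain.
Then July (31): 31 days.
August 1–25, 2192: 25 days.
Total: 27 + 31 + 25 = 83 days.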